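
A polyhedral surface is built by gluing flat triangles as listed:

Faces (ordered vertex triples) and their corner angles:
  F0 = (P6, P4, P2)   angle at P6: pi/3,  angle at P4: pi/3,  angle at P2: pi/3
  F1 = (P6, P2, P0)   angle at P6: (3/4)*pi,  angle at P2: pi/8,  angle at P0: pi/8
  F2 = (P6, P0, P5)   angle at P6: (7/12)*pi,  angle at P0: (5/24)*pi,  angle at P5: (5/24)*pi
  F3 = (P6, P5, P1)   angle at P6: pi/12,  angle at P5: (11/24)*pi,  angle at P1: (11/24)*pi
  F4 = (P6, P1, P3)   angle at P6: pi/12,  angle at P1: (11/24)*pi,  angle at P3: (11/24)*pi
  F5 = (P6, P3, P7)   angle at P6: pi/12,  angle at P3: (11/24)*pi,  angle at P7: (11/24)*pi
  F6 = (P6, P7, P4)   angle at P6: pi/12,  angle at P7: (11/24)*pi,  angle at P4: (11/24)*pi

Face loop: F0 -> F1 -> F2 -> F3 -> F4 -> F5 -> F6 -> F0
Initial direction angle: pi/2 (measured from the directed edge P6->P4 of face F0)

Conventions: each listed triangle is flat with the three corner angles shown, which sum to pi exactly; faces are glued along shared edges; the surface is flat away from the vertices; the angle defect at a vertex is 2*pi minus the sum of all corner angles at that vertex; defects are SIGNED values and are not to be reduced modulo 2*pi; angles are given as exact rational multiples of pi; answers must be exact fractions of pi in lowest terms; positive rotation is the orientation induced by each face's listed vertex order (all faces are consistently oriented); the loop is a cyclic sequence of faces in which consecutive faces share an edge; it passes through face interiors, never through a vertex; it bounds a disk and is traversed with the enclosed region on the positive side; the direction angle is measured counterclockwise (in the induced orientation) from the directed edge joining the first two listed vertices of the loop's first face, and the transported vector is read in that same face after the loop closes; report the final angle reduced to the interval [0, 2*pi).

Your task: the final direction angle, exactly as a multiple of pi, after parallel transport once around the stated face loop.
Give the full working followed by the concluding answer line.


enclosed vertex P6: corner angles sum to 2*pi, defect = 2*pi - 2*pi = 0
holonomy = initial angle + sum of enclosed defects (mod 2*pi), positive in the induced orientation
final angle = pi/2 + 0 = pi/2 (mod 2*pi)

Answer: final direction angle = pi/2


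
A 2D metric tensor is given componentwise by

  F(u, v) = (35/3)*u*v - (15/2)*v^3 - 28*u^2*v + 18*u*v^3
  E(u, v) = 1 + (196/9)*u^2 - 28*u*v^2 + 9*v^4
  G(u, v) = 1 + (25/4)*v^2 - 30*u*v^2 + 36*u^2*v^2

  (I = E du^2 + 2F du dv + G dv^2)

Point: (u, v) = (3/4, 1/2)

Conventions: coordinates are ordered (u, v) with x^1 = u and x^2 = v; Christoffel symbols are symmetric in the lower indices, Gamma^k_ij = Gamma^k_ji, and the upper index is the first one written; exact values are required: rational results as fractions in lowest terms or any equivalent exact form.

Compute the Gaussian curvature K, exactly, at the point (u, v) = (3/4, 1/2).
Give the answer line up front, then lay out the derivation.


Answer: K = -14080/70227

E = 137/16, F = -11/4, G = 2, EG - F^2 = 153/16 at the point
E_u = 77/3, E_v = -33/2, F_u = -155/12, F_v = -5/2, G_u = 6, G_v = 4
E_vv = -15, F_uv = -101/6, G_uu = 18
By Brioschi, K is (det M1 - det M2) divided by (EG - F^2) squared.
M1 = [[-E_vv/2 + F_uv - G_uu/2, E_u/2, F_u - E_v/2], [F_v - G_u/2, E, F], [G_v/2, F, G]] = [[-55/3, 77/6, -14/3], [-11/2, 137/16, -11/4], [2, -11/4, 2]]; det M1 = -4579/48
M2 = [[0, E_v/2, G_u/2], [E_v/2, E, F], [G_u/2, F, G]] = [[0, -33/4, 3], [-33/4, 137/16, -11/4], [3, -11/4, 2]]; det M2 = -1233/16
det M1 - det M2 = -55/3; K = -55/3 / (153/16)^2 = -14080/70227


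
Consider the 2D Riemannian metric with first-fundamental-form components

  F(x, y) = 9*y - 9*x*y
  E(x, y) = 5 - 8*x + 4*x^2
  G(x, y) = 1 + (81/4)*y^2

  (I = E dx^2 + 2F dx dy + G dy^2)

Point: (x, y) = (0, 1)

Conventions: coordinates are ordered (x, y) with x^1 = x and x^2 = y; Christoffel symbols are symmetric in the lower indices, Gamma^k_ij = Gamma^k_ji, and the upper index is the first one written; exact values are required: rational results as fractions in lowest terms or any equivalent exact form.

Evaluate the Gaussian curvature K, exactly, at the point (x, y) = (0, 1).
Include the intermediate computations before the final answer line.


E = 5, F = 9, G = 85/4, EG - F^2 = 101/4 at the point
E_x = -8, E_y = 0, F_x = -9, F_y = 9, G_x = 0, G_y = 81/2
E_yy = 0, F_xy = -9, G_xx = 0
Using the Brioschi determinant formula for K from the metric derivatives:
M1 = [[-E_yy/2 + F_xy - G_xx/2, E_x/2, F_x - E_y/2], [F_y - G_x/2, E, F], [G_y/2, F, G]] = [[-9, -4, -9], [9, 5, 9], [81/4, 9, 85/4]]; det M1 = -9
M2 = [[0, E_y/2, G_x/2], [E_y/2, E, F], [G_x/2, F, G]] = [[0, 0, 0], [0, 5, 9], [0, 9, 85/4]]; det M2 = 0
det M1 - det M2 = -9; K = -9 / (101/4)^2 = -144/10201

Answer: K = -144/10201


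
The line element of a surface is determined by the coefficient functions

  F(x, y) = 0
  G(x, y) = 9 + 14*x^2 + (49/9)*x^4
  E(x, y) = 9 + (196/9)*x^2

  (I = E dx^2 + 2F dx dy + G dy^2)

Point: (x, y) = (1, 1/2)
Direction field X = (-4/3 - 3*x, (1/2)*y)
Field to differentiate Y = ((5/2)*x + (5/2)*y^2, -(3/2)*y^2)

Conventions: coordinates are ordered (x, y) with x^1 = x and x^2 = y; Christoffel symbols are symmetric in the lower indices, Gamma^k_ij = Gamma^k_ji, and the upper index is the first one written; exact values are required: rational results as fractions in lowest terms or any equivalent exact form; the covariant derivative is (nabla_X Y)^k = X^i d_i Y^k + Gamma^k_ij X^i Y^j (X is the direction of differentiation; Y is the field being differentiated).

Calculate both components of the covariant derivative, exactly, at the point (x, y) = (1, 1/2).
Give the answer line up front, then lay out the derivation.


Answer: (nabla_X Y)^x = -43687/2216, (nabla_X Y)^y = 443/256

E = 277/9, F = 0, G = 256/9 at the point
E_x = 392/9, E_y = 0, F_x = 0, F_y = 0, G_x = 448/9, G_y = 0
EG - F^2 = 70912/81;  g^inv = (81/70912) * [[256/9, 0], [0, 277/9]]
first-kind symbols [ij,l] = (1/2)(d_i g_jl + d_j g_il - d_l g_ij): [xx,x] = E_x/2 = 196/9, [xx,y] = F_x - E_y/2 = 0, [xy,x] = E_y/2 = 0, [xy,y] = G_x/2 = 224/9, [yy,x] = F_y - G_x/2 = -224/9, [yy,y] = G_y/2 = 0
Gamma^x_ij = (G*[ij,x] - F*[ij,y])/(EG - F^2), Gamma^y_ij = (E*[ij,y] - F*[ij,x])/(EG - F^2)
Gamma_xxx = 196/277, Gamma_xxy = 0, Gamma_xyy = -224/277, Gamma_yxx = 0, Gamma_yxy = 7/8, Gamma_yyy = 0
X = (-13/3, 1/4), Y = (25/8, -3/8) at the point


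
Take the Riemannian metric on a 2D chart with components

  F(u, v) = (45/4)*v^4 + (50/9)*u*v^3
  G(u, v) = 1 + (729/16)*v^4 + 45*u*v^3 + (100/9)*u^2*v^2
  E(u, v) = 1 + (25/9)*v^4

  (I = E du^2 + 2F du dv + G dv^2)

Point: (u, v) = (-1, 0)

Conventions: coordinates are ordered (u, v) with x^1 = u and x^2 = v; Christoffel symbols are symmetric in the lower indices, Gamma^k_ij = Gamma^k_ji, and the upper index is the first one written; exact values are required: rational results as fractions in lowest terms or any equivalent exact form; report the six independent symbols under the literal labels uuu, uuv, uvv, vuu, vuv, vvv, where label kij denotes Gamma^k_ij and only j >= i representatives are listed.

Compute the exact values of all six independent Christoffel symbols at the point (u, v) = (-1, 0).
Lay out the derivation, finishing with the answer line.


E = 1, F = 0, G = 1 at the point
E_u = 0, E_v = 0, F_u = 0, F_v = 0, G_u = 0, G_v = 0
EG - F^2 = 1;  g^inv = (1) * [[1, 0], [0, 1]]
first-kind symbols [ij,l] = (1/2)(d_i g_jl + d_j g_il - d_l g_ij): [uu,u] = E_u/2 = 0, [uu,v] = F_u - E_v/2 = 0, [uv,u] = E_v/2 = 0, [uv,v] = G_u/2 = 0, [vv,u] = F_v - G_u/2 = 0, [vv,v] = G_v/2 = 0
Gamma^u_ij = (G*[ij,u] - F*[ij,v])/(EG - F^2), Gamma^v_ij = (E*[ij,v] - F*[ij,u])/(EG - F^2)

Answer: Gamma_uuu = 0, Gamma_uuv = 0, Gamma_uvv = 0, Gamma_vuu = 0, Gamma_vuv = 0, Gamma_vvv = 0


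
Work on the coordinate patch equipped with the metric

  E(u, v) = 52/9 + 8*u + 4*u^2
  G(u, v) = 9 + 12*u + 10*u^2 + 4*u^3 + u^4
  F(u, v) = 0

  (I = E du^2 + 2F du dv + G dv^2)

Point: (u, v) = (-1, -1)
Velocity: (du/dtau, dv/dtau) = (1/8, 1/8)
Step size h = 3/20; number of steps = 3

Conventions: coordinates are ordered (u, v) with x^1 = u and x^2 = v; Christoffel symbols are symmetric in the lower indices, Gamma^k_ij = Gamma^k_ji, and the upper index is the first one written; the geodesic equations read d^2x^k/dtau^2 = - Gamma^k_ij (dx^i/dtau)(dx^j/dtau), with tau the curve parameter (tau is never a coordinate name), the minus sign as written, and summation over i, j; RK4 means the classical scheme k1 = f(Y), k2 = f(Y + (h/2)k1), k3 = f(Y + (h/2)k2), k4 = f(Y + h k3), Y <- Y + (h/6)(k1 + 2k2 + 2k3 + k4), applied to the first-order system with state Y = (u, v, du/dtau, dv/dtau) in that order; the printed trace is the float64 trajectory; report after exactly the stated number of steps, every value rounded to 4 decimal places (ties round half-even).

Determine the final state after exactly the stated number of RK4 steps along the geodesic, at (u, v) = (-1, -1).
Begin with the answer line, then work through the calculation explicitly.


Answer: u = -0.9438, v = -0.9438, du/dtau = 0.1250, dv/dtau = 0.1246

f(Y) = (du/dtau, dv/dtau, -Gamma^u_ij Y'^i Y'^j, -Gamma^v_ij Y'^i Y'^j) with the Gammas evaluated at the stage position; h = 0.150000; intermediate values shown to 6 dp
step 0: u = -1.0000, v = -1.0000, du/dtau = 0.1250, dv/dtau = 0.1250
step 1:
  k1: at (u, v) = (-1.000000, -1.000000), (du/dtau, dv/dtau) = (0.125000, 0.125000); Gamma_uuu = 0.000000, Gamma_uuv = 0.000000, Gamma_uvv = 0.000000, Gamma_vuu = 0.000000, Gamma_vuv = 0.000000, Gamma_vvv = 0.000000; k1 = (0.125000, 0.125000, 0.000000, 0.000000)
  k2: at (u, v) = (-0.990625, -0.990625), (du/dtau, dv/dtau) = (0.125000, 0.125000); Gamma_uuu = 0.021090, Gamma_uuv = 0.000000, Gamma_uvv = -0.021091, Gamma_vuu = 0.000000, Gamma_vuv = 0.009375, Gamma_vvv = 0.000000; k2 = (0.125000, 0.125000, 0.000000, -0.000293)
  k3: at (u, v) = (-0.990625, -0.990625), (du/dtau, dv/dtau) = (0.125000, 0.124978); Gamma_uuu = 0.021090, Gamma_uuv = 0.000000, Gamma_uvv = -0.021091, Gamma_vuu = 0.000000, Gamma_vuv = 0.009375, Gamma_vvv = 0.000000; k3 = (0.125000, 0.124978, 0.000000, -0.000293)
  k4: at (u, v) = (-0.981250, -0.981253), (du/dtau, dv/dtau) = (0.125000, 0.124956); Gamma_uuu = 0.042154, Gamma_uuv = 0.000000, Gamma_uvv = -0.042162, Gamma_vuu = 0.000000, Gamma_vuv = 0.018747, Gamma_vvv = 0.000000; k4 = (0.125000, 0.124956, 0.000000, -0.000586)
  Y <- Y + (h/6)(k1 + 2k2 + 2k3 + k4): u = -0.9813, v = -0.9813, du/dtau = 0.1250, dv/dtau = 0.1250
step 2:
  k1: at (u, v) = (-0.981250, -0.981252), (du/dtau, dv/dtau) = (0.125000, 0.124956); Gamma_uuu = 0.042154, Gamma_uuv = 0.000000, Gamma_uvv = -0.042162, Gamma_vuu = 0.000000, Gamma_vuv = 0.018747, Gamma_vvv = 0.000000; k1 = (0.125000, 0.124956, 0.000000, -0.000586)
  k2: at (u, v) = (-0.971875, -0.971880), (du/dtau, dv/dtau) = (0.125000, 0.124912); Gamma_uuu = 0.063169, Gamma_uuv = 0.000000, Gamma_uvv = -0.063194, Gamma_vuu = 0.000000, Gamma_vuv = 0.028114, Gamma_vvv = 0.000000; k2 = (0.125000, 0.124912, -0.000001, -0.000878)
  k3: at (u, v) = (-0.971875, -0.971884), (du/dtau, dv/dtau) = (0.125000, 0.124890); Gamma_uuu = 0.063169, Gamma_uuv = 0.000000, Gamma_uvv = -0.063194, Gamma_vuu = 0.000000, Gamma_vuv = 0.028114, Gamma_vvv = 0.000000; k3 = (0.125000, 0.124890, -0.000001, -0.000878)
  k4: at (u, v) = (-0.962500, -0.962519), (du/dtau, dv/dtau) = (0.125000, 0.124824); Gamma_uuu = 0.084109, Gamma_uuv = 0.000000, Gamma_uvv = -0.084168, Gamma_vuu = 0.000000, Gamma_vuv = 0.037474, Gamma_vvv = 0.000000; k4 = (0.125000, 0.124824, -0.000003, -0.001169)
  Y <- Y + (h/6)(k1 + 2k2 + 2k3 + k4): u = -0.9625, v = -0.9625, du/dtau = 0.1250, dv/dtau = 0.1248
step 3:
  k1: at (u, v) = (-0.962500, -0.962518), (du/dtau, dv/dtau) = (0.125000, 0.124824); Gamma_uuu = 0.084109, Gamma_uuv = 0.000000, Gamma_uvv = -0.084168, Gamma_vuu = 0.000000, Gamma_vuv = 0.037474, Gamma_vvv = 0.000000; k1 = (0.125000, 0.124824, -0.000003, -0.001169)
  k2: at (u, v) = (-0.953125, -0.953156), (du/dtau, dv/dtau) = (0.125000, 0.124737); Gamma_uuu = 0.104950, Gamma_uuv = 0.000000, Gamma_uvv = -0.105065, Gamma_vuu = 0.000000, Gamma_vuv = 0.046824, Gamma_vvv = 0.000000; k2 = (0.125000, 0.124737, -0.000005, -0.001460)
  k3: at (u, v) = (-0.953125, -0.953162), (du/dtau, dv/dtau) = (0.124999, 0.124715); Gamma_uuu = 0.104950, Gamma_uuv = 0.000000, Gamma_uvv = -0.105065, Gamma_vuu = 0.000000, Gamma_vuv = 0.046824, Gamma_vvv = 0.000000; k3 = (0.124999, 0.124715, -0.000006, -0.001460)
  k4: at (u, v) = (-0.943750, -0.943810), (du/dtau, dv/dtau) = (0.124999, 0.124605); Gamma_uuu = 0.125668, Gamma_uuv = 0.000000, Gamma_uvv = -0.125866, Gamma_vuu = 0.000000, Gamma_vuv = 0.056161, Gamma_vvv = 0.000000; k4 = (0.124999, 0.124605, -0.000009, -0.001749)
  Y <- Y + (h/6)(k1 + 2k2 + 2k3 + k4): u = -0.9438, v = -0.9438, du/dtau = 0.1250, dv/dtau = 0.1246


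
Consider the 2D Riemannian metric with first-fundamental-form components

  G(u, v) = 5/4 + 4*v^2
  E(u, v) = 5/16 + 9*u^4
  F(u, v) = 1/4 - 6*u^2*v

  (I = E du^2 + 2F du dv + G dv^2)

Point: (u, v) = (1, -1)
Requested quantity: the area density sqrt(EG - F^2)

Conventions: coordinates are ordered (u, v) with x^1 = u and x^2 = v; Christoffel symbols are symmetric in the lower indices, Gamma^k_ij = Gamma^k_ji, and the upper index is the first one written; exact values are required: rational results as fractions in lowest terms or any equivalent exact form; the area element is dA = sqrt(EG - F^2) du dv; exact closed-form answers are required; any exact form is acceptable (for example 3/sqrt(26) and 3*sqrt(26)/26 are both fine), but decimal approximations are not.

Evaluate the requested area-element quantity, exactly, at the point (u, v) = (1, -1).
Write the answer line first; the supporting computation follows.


Answer: sqrt(EG - F^2) = sqrt(629)/8

E = 149/16, F = 25/4, G = 21/4; EG - F^2 = 629/64


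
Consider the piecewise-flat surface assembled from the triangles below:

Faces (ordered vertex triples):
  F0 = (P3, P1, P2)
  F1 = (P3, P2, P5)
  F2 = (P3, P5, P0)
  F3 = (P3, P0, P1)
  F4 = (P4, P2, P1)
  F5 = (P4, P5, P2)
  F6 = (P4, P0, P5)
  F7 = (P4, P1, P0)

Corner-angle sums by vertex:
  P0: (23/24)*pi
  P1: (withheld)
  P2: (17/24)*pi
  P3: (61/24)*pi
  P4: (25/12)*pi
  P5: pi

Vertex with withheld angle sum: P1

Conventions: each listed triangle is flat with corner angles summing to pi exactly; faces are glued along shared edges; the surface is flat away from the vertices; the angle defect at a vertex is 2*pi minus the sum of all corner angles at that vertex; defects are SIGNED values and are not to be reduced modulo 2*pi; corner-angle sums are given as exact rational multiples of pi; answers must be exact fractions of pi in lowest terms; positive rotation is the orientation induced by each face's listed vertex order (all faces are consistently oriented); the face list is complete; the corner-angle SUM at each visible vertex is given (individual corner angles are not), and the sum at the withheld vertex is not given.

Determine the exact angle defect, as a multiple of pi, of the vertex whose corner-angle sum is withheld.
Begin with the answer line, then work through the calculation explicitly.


Answer: defect(P1) = (31/24)*pi

V = 6, E = 12, F = 8; chi = V - E + F = 2
Gauss-Bonnet: total defect = 2*pi*chi = 4*pi; visible defects sum to (65/24)*pi


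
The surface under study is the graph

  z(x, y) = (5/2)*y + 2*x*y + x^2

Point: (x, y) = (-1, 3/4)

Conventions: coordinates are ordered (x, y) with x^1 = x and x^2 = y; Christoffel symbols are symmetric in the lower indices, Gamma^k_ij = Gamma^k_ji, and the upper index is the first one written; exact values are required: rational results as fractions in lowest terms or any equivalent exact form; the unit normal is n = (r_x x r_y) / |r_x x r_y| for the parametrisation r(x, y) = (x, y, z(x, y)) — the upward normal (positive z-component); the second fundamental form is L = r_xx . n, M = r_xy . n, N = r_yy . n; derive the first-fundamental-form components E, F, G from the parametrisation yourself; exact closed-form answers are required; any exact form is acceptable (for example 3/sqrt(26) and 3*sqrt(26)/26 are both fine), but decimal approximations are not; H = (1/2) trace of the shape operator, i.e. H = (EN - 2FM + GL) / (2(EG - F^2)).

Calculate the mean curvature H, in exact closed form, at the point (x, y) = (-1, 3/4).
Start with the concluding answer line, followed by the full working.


Answer: H = 7*sqrt(6)/18

z_x = -1/2, z_y = 1/2, z_xx = 2, z_xy = 2, z_yy = 0
E = 5/4, F = -1/4, G = 5/4; answer radicand W^2 = 3/2
unnormalised second-form numerators: l = 2, m = 2, n = 0; L = l/sqrt(3/2), and similarly M = m/sqrt(W^2), N = n/sqrt(W^2)
H = (E*n - 2*F*m + G*l) / (2*(EG - F^2)*sqrt(W^2)); E*n - 2*F*m + G*l = 7/2, EG - F^2 = 3/2, so H = (7/6)/sqrt(3/2)


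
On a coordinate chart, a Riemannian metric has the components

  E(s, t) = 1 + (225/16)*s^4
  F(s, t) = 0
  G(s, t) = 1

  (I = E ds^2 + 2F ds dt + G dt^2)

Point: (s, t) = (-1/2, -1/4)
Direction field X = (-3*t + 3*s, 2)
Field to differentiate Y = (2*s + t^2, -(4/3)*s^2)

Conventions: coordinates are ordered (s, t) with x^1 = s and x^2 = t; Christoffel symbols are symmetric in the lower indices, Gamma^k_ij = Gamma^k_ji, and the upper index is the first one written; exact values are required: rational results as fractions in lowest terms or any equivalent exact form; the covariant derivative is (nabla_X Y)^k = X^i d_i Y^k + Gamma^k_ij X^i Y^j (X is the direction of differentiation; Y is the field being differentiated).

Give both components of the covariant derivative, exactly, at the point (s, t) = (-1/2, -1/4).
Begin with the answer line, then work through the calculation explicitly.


Answer: (nabla_X Y)^s = -29365/7696, (nabla_X Y)^t = -1

E = 481/256, F = 0, G = 1 at the point
E_s = -225/32, E_t = 0, F_s = 0, F_t = 0, G_s = 0, G_t = 0
EG - F^2 = 481/256;  g^inv = (256/481) * [[1, 0], [0, 481/256]]
first-kind symbols [ij,l] = (1/2)(d_i g_jl + d_j g_il - d_l g_ij): [ss,s] = E_s/2 = -225/64, [ss,t] = F_s - E_t/2 = 0, [st,s] = E_t/2 = 0, [st,t] = G_s/2 = 0, [tt,s] = F_t - G_s/2 = 0, [tt,t] = G_t/2 = 0
Gamma^s_ij = (G*[ij,s] - F*[ij,t])/(EG - F^2), Gamma^t_ij = (E*[ij,t] - F*[ij,s])/(EG - F^2)
Gamma_sss = -900/481, Gamma_sst = 0, Gamma_stt = 0, Gamma_tss = 0, Gamma_tst = 0, Gamma_ttt = 0
X = (-3/4, 2), Y = (-15/16, -1/3) at the point


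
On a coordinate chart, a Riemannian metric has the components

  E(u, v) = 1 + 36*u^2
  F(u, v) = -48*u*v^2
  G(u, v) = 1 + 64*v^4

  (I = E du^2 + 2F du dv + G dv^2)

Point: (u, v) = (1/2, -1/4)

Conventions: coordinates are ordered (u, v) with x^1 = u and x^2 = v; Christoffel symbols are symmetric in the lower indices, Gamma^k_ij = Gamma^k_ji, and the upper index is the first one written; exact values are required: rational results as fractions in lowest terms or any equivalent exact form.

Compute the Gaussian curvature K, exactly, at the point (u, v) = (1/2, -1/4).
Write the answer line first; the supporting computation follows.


Answer: K = 384/1681

E = 10, F = -3/2, G = 5/4, EG - F^2 = 41/4 at the point
E_u = 36, E_v = 0, F_u = -3, F_v = 12, G_u = 0, G_v = -4
E_vv = 0, F_uv = 24, G_uu = 0
Apply the Brioschi formula K = (det M1 - det M2)/(EG - F^2)^2 over the derivative matrices of E, F, G.
M1 = [[-E_vv/2 + F_uv - G_uu/2, E_u/2, F_u - E_v/2], [F_v - G_u/2, E, F], [G_v/2, F, G]] = [[24, 18, -3], [12, 10, -3/2], [-2, -3/2, 5/4]]; det M1 = 24
M2 = [[0, E_v/2, G_u/2], [E_v/2, E, F], [G_u/2, F, G]] = [[0, 0, 0], [0, 10, -3/2], [0, -3/2, 5/4]]; det M2 = 0
det M1 - det M2 = 24; K = 24 / (41/4)^2 = 384/1681


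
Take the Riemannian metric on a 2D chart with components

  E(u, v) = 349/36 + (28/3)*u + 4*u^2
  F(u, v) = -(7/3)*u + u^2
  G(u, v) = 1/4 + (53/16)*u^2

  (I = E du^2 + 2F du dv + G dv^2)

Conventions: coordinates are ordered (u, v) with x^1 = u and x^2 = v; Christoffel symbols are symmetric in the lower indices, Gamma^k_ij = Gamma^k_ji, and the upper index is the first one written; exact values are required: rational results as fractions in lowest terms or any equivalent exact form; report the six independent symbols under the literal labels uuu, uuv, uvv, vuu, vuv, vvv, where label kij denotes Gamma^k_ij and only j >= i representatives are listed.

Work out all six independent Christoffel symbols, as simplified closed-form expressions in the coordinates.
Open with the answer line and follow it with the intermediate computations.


Answer: Gamma_uuu = (6480*u^3 + 12936*u^2 - 2560*u + 672)/(7056*u^4 + 20496*u^3 + 15937*u^2 + 1344*u + 1396), Gamma_uuv = (-1908*u^3 + 4452*u^2)/(7056*u^4 + 20496*u^3 + 15937*u^2 + 1344*u + 1396), Gamma_uvv = (-25281*u^3 - 1908*u)/(28224*u^4 + 81984*u^3 + 63748*u^2 + 5376*u + 5584), Gamma_vuu = (6912*u^3 + 24192*u^2 + 14688*u - 39088)/(21168*u^4 + 61488*u^3 + 47811*u^2 + 4032*u + 4188), Gamma_vuv = (7632*u^3 + 17808*u^2 + 18497*u)/(7056*u^4 + 20496*u^3 + 15937*u^2 + 1344*u + 1396), Gamma_vvv = (1908*u^3 - 4452*u^2)/(7056*u^4 + 20496*u^3 + 15937*u^2 + 1344*u + 1396)

E = 349/36 + (28/3)*u + 4*u^2; F = -(7/3)*u + u^2; G = 1/4 + (53/16)*u^2
Gamma^k_ij = (1/2) g^{kl} (d_i g_jl + d_j g_il - d_l g_ij), with g^inv = (1/(EG-F^2)) [[G, -F], [-F, E]]
first partials: E_u = 28/3 + 8*u, E_v = 0, F_u = -7/3 + 2*u, F_v = 0, G_u = (53/8)*u, G_v = 0
D = EG - F^2 = 349/144 + (7/3)*u + (15937/576)*u^2 + (427/12)*u^3 + (49/4)*u^4
expanded: Gamma^u_uu = (G E_u - 2F F_u + F E_v)/(2D), Gamma^u_uv = (G E_v - F G_u)/(2D), Gamma^u_vv = (2G F_v - G G_u - F G_v)/(2D), Gamma^v_uu = (2E F_u - E E_v - F E_u)/(2D), Gamma^v_uv = (E G_u - F E_v)/(2D), Gamma^v_vv = (E G_v - 2F F_v + F G_u)/(2D); substitute and cancel common factors


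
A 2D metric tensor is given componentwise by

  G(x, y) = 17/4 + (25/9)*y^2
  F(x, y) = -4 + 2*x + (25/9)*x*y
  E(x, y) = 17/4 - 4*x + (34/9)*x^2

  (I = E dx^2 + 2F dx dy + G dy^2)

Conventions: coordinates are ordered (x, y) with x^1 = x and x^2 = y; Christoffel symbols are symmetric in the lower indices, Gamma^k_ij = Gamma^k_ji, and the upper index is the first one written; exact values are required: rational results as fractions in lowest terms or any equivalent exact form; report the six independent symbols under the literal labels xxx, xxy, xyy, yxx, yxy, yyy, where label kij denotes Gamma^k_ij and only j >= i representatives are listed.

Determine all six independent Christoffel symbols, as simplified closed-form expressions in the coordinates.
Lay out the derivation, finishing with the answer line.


E = 17/4 - 4*x + (34/9)*x^2; F = -4 + 2*x + (25/9)*x*y; G = 17/4 + (25/9)*y^2
Gamma^k_ij = (1/2) g^{kl} (d_i g_jl + d_j g_il - d_l g_ij), with g^inv = (1/(EG-F^2)) [[G, -F], [-F, E]]
first partials: E_x = -4 + (68/9)*x, E_y = 0, F_x = 2 + (25/9)*y, F_y = (25/9)*x, G_x = 0, G_y = (50/9)*y
D = EG - F^2 = 33/16 - x + (425/36)*y^2 + (200/9)*x*y + (217/18)*x^2 - (100/9)*x*y^2 - (100/9)*x^2*y + (25/9)*x^2*y^2
expanded: Gamma^x_xx = (G E_x - 2F F_x + F E_y)/(2D), Gamma^x_xy = (G E_y - F G_x)/(2D), Gamma^x_yy = (2G F_y - G G_x - F G_y)/(2D), Gamma^y_xx = (2E F_x - E E_y - F E_x)/(2D), Gamma^y_xy = (E G_x - F E_y)/(2D), Gamma^y_yy = (E G_y - 2F F_y + F G_x)/(2D); substitute and cancel common factors

Answer: Gamma_xxx = (400*x*y^2 - 1600*x*y + 1736*x - 800*y^2 + 1600*y - 72)/(400*x^2*y^2 - 1600*x^2*y + 1736*x^2 - 1600*x*y^2 + 3200*x*y - 144*x + 1700*y^2 + 297), Gamma_xxy = 0, Gamma_xyy = (-800*x*y + 1700*x + 1600*y)/(400*x^2*y^2 - 1600*x^2*y + 1736*x^2 - 1600*x*y^2 + 3200*x*y - 144*x + 1700*y^2 + 297), Gamma_yxx = (-800*x*y + 1600*x + 1700*y + 72)/(400*x^2*y^2 - 1600*x^2*y + 1736*x^2 - 1600*x*y^2 + 3200*x*y - 144*x + 1700*y^2 + 297), Gamma_yxy = 0, Gamma_yyy = (400*x^2*y - 800*x^2 - 1600*x*y + 1600*x + 1700*y)/(400*x^2*y^2 - 1600*x^2*y + 1736*x^2 - 1600*x*y^2 + 3200*x*y - 144*x + 1700*y^2 + 297)


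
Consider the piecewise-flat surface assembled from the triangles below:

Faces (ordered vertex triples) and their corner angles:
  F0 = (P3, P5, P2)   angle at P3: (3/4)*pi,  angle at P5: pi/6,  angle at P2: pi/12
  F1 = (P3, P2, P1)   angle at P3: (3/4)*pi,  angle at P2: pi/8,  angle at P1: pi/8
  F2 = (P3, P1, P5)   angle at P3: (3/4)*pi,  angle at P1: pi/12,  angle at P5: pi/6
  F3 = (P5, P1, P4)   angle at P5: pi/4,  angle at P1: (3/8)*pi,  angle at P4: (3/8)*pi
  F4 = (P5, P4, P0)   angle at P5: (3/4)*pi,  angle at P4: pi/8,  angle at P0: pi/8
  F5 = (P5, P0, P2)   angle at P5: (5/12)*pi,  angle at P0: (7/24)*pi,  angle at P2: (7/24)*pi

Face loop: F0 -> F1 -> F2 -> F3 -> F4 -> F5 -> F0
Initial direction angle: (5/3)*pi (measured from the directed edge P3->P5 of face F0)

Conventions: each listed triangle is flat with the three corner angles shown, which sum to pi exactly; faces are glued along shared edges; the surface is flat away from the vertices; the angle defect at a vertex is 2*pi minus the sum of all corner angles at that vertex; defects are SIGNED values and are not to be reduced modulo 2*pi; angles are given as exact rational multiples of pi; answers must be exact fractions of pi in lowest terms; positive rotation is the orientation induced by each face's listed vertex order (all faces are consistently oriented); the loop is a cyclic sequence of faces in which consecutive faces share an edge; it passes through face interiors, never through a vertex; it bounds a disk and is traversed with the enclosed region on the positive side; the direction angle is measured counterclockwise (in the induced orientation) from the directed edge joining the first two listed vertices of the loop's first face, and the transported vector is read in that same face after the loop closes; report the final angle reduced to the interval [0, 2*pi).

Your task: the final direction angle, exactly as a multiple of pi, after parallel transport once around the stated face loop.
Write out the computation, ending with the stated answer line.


enclosed vertex P3: corner angles sum to (9/4)*pi, defect = 2*pi - (9/4)*pi = -pi/4
enclosed vertex P5: corner angles sum to (7/4)*pi, defect = 2*pi - (7/4)*pi = pi/4
by Gauss-Bonnet the loop rotates the vector by the enclosed defect sum (positive orientation, mod 2*pi)
final angle = (5/3)*pi + 0 = (5/3)*pi (mod 2*pi)

Answer: final direction angle = (5/3)*pi


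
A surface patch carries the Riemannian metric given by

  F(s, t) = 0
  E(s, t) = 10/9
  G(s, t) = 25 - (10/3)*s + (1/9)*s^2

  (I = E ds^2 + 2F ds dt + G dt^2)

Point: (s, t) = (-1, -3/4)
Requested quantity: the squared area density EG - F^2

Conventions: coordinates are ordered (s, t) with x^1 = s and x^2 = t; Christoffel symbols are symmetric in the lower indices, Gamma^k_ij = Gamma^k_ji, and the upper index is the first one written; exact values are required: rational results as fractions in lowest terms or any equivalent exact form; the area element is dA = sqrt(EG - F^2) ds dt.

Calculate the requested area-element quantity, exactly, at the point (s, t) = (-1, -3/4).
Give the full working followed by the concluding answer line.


E = 10/9, F = 0, G = 256/9; EG - F^2 = 2560/81

Answer: EG - F^2 = 2560/81


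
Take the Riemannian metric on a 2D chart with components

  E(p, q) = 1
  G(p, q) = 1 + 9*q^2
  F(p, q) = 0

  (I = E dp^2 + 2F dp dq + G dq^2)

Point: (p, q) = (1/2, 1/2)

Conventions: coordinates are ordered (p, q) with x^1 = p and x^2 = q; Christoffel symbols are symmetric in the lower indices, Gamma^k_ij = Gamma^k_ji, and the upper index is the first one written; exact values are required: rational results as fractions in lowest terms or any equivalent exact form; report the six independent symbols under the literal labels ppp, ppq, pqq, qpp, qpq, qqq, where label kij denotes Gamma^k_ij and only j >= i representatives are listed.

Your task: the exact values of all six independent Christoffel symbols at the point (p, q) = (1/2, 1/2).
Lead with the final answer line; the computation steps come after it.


Answer: Gamma_ppp = 0, Gamma_ppq = 0, Gamma_pqq = 0, Gamma_qpp = 0, Gamma_qpq = 0, Gamma_qqq = 18/13

E = 1, F = 0, G = 13/4 at the point
E_p = 0, E_q = 0, F_p = 0, F_q = 0, G_p = 0, G_q = 9
EG - F^2 = 13/4;  g^inv = (4/13) * [[13/4, 0], [0, 1]]
first-kind symbols [ij,l] = (1/2)(d_i g_jl + d_j g_il - d_l g_ij): [pp,p] = E_p/2 = 0, [pp,q] = F_p - E_q/2 = 0, [pq,p] = E_q/2 = 0, [pq,q] = G_p/2 = 0, [qq,p] = F_q - G_p/2 = 0, [qq,q] = G_q/2 = 9/2
Gamma^p_ij = (G*[ij,p] - F*[ij,q])/(EG - F^2), Gamma^q_ij = (E*[ij,q] - F*[ij,p])/(EG - F^2)


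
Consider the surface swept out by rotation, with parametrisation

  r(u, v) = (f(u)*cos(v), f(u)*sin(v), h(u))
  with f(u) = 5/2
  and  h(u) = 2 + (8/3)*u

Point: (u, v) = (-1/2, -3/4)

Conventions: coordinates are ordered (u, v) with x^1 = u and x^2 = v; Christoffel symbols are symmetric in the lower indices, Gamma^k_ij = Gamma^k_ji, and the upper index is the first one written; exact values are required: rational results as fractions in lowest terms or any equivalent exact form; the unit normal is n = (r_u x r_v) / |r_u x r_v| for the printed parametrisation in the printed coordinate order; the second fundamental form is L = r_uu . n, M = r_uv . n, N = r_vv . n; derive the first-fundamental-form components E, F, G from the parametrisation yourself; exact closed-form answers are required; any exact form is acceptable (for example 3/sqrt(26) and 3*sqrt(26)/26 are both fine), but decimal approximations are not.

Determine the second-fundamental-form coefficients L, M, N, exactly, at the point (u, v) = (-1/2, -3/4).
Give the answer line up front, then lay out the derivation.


Answer: L = 0, M = 0, N = 5/2

f = 5/2, f' = 0, f'' = 0, h' = 8/3, h'' = 0
E = 64/9, F = 0, G = 25/4; answer radicand W^2 = 64/9
unnormalised second-form numerators: l = 0, m = 0, n = 20/3; L = l/sqrt(64/9), and similarly M = m/sqrt(W^2), N = n/sqrt(W^2)


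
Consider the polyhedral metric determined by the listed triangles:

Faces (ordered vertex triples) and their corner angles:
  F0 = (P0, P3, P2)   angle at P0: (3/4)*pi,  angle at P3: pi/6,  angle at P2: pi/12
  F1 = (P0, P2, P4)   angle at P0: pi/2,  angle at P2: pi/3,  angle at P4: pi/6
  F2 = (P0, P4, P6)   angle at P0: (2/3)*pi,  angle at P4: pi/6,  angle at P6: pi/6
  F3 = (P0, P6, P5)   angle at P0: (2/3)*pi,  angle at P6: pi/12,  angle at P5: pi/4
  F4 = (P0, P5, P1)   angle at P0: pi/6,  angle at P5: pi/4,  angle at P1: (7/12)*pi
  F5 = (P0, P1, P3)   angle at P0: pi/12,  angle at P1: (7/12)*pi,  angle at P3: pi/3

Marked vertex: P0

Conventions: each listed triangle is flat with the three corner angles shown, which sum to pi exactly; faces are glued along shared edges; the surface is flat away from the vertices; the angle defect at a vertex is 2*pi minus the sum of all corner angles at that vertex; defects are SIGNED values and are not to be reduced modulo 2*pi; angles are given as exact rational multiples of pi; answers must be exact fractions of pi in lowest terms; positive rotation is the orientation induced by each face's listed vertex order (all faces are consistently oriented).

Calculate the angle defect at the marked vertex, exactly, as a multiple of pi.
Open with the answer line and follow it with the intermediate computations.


Answer: defect(P0) = (-5/6)*pi

Sum of corner angles at P0: (17/6)*pi
defect = 2*pi - (17/6)*pi


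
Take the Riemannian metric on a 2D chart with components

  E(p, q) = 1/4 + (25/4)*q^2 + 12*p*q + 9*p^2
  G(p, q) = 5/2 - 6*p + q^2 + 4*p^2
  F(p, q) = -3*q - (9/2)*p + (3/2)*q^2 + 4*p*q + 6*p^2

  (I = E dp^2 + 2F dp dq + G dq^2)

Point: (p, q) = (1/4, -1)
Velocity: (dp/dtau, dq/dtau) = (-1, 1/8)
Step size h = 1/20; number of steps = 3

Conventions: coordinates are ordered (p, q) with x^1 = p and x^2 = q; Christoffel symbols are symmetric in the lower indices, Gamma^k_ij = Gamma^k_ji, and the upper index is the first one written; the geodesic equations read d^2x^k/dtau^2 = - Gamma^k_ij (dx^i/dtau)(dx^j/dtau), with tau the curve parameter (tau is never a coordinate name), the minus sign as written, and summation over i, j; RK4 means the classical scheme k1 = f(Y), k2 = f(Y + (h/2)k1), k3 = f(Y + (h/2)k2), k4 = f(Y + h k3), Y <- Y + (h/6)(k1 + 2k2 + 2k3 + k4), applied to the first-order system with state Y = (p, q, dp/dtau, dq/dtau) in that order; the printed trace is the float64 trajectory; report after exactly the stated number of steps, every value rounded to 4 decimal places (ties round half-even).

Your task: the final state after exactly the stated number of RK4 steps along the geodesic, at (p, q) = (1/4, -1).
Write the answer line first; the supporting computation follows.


Answer: p = 0.1362, q = -1.0219, dp/dtau = -0.5228, dq/dtau = -0.4043

f(Y) = (dp/dtau, dq/dtau, -Gamma^p_ij Y'^i Y'^j, -Gamma^q_ij Y'^i Y'^j) with the Gammas evaluated at the stage position; h = 0.050000; intermediate values shown to 6 dp
step 0: p = 0.2500, q = -1.0000, dp/dtau = -1.0000, dq/dtau = 0.1250
step 1:
  k1: at (p, q) = (0.250000, -1.000000), (dp/dtau, dq/dtau) = (-1.000000, 0.125000); Gamma_ppp = -4.039604, Gamma_ppq = -3.287129, Gamma_pqq = -2.534653, Gamma_qpp = 4.603960, Gamma_qpq = 3.128713, Gamma_qqq = 2.653465; k1 = (-1.000000, 0.125000, 3.257426, -3.863243)
  k2: at (p, q) = (0.225000, -0.996875), (dp/dtau, dq/dtau) = (-0.918564, 0.028419); Gamma_ppp = -4.055932, Gamma_ppq = -3.289202, Gamma_pqq = -2.522168, Gamma_qpp = 4.583934, Gamma_qpq = 3.135856, Gamma_qqq = 2.666024; k2 = (-0.918564, 0.028419, 3.252545, -3.706175)
  k3: at (p, q) = (0.227036, -0.999290), (dp/dtau, dq/dtau) = (-0.918686, 0.032346); Gamma_ppp = -4.075046, Gamma_ppq = -3.298233, Gamma_pqq = -2.523020, Gamma_qpp = 4.623107, Gamma_qpq = 3.156125, Gamma_qqq = 2.670829; k3 = (-0.918686, 0.032346, 3.245899, -3.717054)
  k4: at (p, q) = (0.204066, -0.998383), (dp/dtau, dq/dtau) = (-0.837705, -0.060853); Gamma_ppp = -4.105870, Gamma_ppq = -3.306615, Gamma_pqq = -2.511062, Gamma_qpp = 4.640028, Gamma_qpq = 3.181288, Gamma_qqq = 2.686480; k4 = (-0.837705, -0.060853, 3.227712, -3.590429)
  Y <- Y + (h/6)(k1 + 2k2 + 2k3 + k4): p = 0.2041, q = -0.9985, dp/dtau = -0.8376, dq/dtau = -0.0608
step 2:
  k1: at (p, q) = (0.204065, -0.998453), (dp/dtau, dq/dtau) = (-0.837650, -0.060834); Gamma_ppp = -4.106510, Gamma_ppq = -3.306898, Gamma_pqq = -2.511053, Gamma_qpp = 4.641225, Gamma_qpq = 3.181947, Gamma_qqq = 2.686660; k1 = (-0.837650, -0.060834, 3.227680, -3.590782)
  k2: at (p, q) = (0.183124, -0.999974), (dp/dtau, dq/dtau) = (-0.756958, -0.150604); Gamma_ppp = -4.153119, Gamma_ppq = -3.322131, Gamma_pqq = -2.499560, Gamma_qpp = 4.696892, Gamma_qpq = 3.225989, Gamma_qqq = 2.705722; k2 = (-0.756958, -0.150604, 3.193821, -3.488150)
  k3: at (p, q) = (0.185141, -1.002218), (dp/dtau, dq/dtau) = (-0.757804, -0.148038); Gamma_ppp = -4.169954, Gamma_ppq = -3.330005, Gamma_pqq = -2.500257, Gamma_qpp = 4.731749, Gamma_qpq = 3.243719, Gamma_qqq = 2.709792; k3 = (-0.757804, -0.148038, 3.196608, -3.504461)
  k4: at (p, q) = (0.166175, -1.005855), (dp/dtau, dq/dtau) = (-0.677819, -0.236057); Gamma_ppp = -4.228474, Gamma_ppq = -3.350223, Gamma_pqq = -2.489036, Gamma_qpp = 4.818231, Gamma_qpq = 3.302081, Gamma_qqq = 2.731023; k4 = (-0.677819, -0.236057, 3.153523, -3.422560)
  Y <- Y + (h/6)(k1 + 2k2 + 2k3 + k4): p = 0.1662, q = -1.0059, dp/dtau = -0.6780, dq/dtau = -0.2358
step 3:
  k1: at (p, q) = (0.166190, -1.005904), (dp/dtau, dq/dtau) = (-0.677966, -0.235822); Gamma_ppp = -4.228879, Gamma_ppq = -3.350401, Gamma_pqq = -2.489032, Gamma_qpp = 4.819030, Gamma_qpq = 3.302503, Gamma_qqq = 2.731128; k1 = (-0.677966, -0.235822, 3.153495, -3.422898)
  k2: at (p, q) = (0.149241, -1.011800), (dp/dtau, dq/dtau) = (-0.599129, -0.321395); Gamma_ppp = -4.300184, Gamma_ppq = -3.375982, Gamma_pqq = -2.477979, Gamma_qpp = 4.937671, Gamma_qpq = 3.375813, Gamma_qqq = 2.754605; k2 = (-0.599129, -0.321395, 3.099672, -3.357010)
  k3: at (p, q) = (0.151212, -1.013939), (dp/dtau, dq/dtau) = (-0.600474, -0.319748); Gamma_ppp = -4.315658, Gamma_ppq = -3.383124, Gamma_pqq = -2.478432, Gamma_qpp = 4.970042, Gamma_qpq = 3.392045, Gamma_qqq = 2.758068; k3 = (-0.600474, -0.319748, 3.108606, -3.376572)
  k4: at (p, q) = (0.136166, -1.021892), (dp/dtau, dq/dtau) = (-0.522536, -0.404651); Gamma_ppp = -4.397419, Gamma_ppq = -3.412882, Gamma_pqq = -2.467162, Gamma_qpp = 5.116150, Gamma_qpq = 3.477593, Gamma_qqq = 2.782755; k4 = (-0.522536, -0.404651, 3.047936, -3.323223)
  Y <- Y + (h/6)(k1 + 2k2 + 2k3 + k4): p = 0.1362, q = -1.0219, dp/dtau = -0.5228, dq/dtau = -0.4043


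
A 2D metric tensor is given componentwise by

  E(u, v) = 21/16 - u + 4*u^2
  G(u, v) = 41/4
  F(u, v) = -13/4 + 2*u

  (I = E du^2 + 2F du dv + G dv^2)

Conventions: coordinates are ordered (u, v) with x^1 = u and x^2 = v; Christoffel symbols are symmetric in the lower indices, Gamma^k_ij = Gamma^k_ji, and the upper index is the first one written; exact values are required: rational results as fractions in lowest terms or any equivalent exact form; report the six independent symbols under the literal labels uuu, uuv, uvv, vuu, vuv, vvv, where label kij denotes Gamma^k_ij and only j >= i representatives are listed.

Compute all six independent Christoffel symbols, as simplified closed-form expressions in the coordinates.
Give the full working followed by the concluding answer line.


E = 21/16 - u + 4*u^2; F = -13/4 + 2*u; G = 41/4
Gamma^k_ij = (1/2) g^{kl} (d_i g_jl + d_j g_il - d_l g_ij), with g^inv = (1/(EG-F^2)) [[G, -F], [-F, E]]
first partials: E_u = -1 + 8*u, E_v = 0, F_u = 2, F_v = 0, G_u = 0, G_v = 0
D = EG - F^2 = 185/64 + (11/4)*u + 37*u^2
expanded: Gamma^u_uu = (G E_u - 2F F_u + F E_v)/(2D), Gamma^u_uv = (G E_v - F G_u)/(2D), Gamma^u_vv = (2G F_v - G G_u - F G_v)/(2D), Gamma^v_uu = (2E F_u - E E_v - F E_u)/(2D), Gamma^v_uv = (E G_u - F E_v)/(2D), Gamma^v_vv = (E G_v - 2F F_v + F G_u)/(2D); substitute and cancel common factors

Answer: Gamma_uuu = (2368*u + 88)/(2368*u^2 + 176*u + 185), Gamma_uuv = 0, Gamma_uvv = 0, Gamma_vuu = (768*u + 64)/(2368*u^2 + 176*u + 185), Gamma_vuv = 0, Gamma_vvv = 0


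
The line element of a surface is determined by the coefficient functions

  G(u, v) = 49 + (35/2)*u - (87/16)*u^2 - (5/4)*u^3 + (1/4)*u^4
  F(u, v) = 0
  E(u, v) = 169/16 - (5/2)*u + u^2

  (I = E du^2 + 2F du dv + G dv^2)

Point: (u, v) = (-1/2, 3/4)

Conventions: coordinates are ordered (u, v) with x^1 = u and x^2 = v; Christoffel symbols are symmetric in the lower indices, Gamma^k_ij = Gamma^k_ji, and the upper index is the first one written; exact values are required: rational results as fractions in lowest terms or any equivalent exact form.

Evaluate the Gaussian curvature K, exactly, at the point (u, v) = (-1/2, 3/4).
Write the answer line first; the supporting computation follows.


Answer: K = 9216/931225

E = 193/16, F = 0, G = 625/16, EG - F^2 = 120625/256 at the point
E_u = -7/2, E_v = 0, F_u = 0, F_v = 0, G_u = 175/8, G_v = 0
E_vv = 0, F_uv = 0, G_uu = -51/8
Using the Brioschi determinant formula for K from the metric derivatives:
M1 = [[-E_vv/2 + F_uv - G_uu/2, E_u/2, F_u - E_v/2], [F_v - G_u/2, E, F], [G_v/2, F, G]] = [[51/16, -7/4, 0], [-175/16, 193/16, 0], [0, 0, 625/16]]; det M1 = 3089375/4096
M2 = [[0, E_v/2, G_u/2], [E_v/2, E, F], [G_u/2, F, G]] = [[0, 0, 175/16], [0, 193/16, 0], [175/16, 0, 625/16]]; det M2 = -5910625/4096
det M1 - det M2 = 140625/64; K = 140625/64 / (120625/256)^2 = 9216/931225


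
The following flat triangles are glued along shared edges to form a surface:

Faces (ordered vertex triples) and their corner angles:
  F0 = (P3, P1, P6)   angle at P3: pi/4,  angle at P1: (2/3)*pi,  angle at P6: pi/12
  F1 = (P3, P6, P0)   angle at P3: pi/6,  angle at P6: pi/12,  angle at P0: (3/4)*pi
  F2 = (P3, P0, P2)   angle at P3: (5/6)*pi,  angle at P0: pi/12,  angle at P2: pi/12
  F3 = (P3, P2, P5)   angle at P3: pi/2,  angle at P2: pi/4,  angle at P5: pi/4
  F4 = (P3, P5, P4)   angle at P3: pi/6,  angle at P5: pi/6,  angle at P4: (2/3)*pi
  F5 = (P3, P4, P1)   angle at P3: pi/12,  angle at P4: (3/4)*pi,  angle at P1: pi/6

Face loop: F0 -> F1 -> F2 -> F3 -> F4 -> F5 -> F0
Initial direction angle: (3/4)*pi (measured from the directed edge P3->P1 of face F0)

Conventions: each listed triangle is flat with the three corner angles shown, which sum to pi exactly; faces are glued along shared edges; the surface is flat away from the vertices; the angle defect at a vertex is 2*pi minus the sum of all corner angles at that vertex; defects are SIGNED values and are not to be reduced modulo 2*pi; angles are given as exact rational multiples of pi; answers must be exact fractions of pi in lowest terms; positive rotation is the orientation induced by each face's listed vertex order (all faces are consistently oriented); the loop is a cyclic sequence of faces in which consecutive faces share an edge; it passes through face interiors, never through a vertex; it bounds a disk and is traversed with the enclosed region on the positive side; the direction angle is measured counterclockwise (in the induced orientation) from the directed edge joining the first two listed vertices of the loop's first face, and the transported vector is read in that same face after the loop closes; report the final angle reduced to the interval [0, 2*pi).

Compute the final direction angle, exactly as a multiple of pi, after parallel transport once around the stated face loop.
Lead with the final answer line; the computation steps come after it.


Answer: final direction angle = (3/4)*pi

enclosed vertex P3: corner angles sum to 2*pi, defect = 2*pi - 2*pi = 0
summing the enclosed defects onto the initial angle, mod 2*pi in the induced orientation:
final angle = (3/4)*pi + 0 = (3/4)*pi (mod 2*pi)
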